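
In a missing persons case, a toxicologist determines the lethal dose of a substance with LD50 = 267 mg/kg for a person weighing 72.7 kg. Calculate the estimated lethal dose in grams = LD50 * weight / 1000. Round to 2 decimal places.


Lethal dose calculation:
Lethal dose = LD50 * body_weight / 1000
= 267 * 72.7 / 1000
= 19410.9 / 1000
= 19.41 g

19.41


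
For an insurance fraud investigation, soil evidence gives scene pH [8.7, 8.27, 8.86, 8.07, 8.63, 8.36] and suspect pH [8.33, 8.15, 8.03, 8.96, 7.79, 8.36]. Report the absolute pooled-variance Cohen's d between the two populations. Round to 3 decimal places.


Pooled-variance Cohen's d for soil pH comparison:
Scene mean = 50.89 / 6 = 8.481667
Suspect mean = 49.62 / 6 = 8.27
Scene sample variance s_s^2 = 0.088377
Suspect sample variance s_c^2 = 0.15804
Pooled variance = ((n_s-1)*s_s^2 + (n_c-1)*s_c^2) / (n_s + n_c - 2) = 0.123208
Pooled SD = sqrt(0.123208) = 0.35101
Mean difference = 0.211667
|d| = |0.211667| / 0.35101 = 0.603

0.603


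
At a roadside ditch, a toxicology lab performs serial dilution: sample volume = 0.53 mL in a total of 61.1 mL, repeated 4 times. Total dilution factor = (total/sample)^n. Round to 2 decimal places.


Dilution factor calculation:
Single dilution = V_total / V_sample = 61.1 / 0.53 ≈ 115.283019
Number of dilutions = 4
Total DF = (61.1 / 0.53)^4 (full precision, rounded at the end) = 176628736.63

176628736.63


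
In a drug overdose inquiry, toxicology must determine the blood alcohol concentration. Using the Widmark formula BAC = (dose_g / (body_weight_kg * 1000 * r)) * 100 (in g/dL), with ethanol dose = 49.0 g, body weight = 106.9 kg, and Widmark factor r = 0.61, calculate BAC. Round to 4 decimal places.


Applying the Widmark formula:
BAC = (dose_g / (body_wt * 1000 * r)) * 100
Denominator = 106.9 * 1000 * 0.61 = 65209
BAC = (49.0 / 65209) * 100
BAC = 0.0751 g/dL

0.0751


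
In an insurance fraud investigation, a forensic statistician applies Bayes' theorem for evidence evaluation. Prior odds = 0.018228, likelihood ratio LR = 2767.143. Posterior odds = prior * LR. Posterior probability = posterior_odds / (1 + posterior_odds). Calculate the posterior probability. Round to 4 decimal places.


Bayesian evidence evaluation:
Posterior odds = prior_odds * LR = 0.018228 * 2767.143 = 50.43948
Posterior probability = posterior_odds / (1 + posterior_odds)
= 50.43948 / (1 + 50.43948)
= 50.43948 / 51.43948
= 0.9806

0.9806


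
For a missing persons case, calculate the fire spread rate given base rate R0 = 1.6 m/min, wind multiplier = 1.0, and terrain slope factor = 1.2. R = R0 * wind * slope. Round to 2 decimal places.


Fire spread rate calculation:
R = R0 * wind_factor * slope_factor
= 1.6 * 1.0 * 1.2
= 1.6 * 1.2
= 1.92 m/min

1.92


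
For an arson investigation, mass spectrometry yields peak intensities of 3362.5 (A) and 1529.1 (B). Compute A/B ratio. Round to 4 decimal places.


Spectral peak ratio:
Peak A = 3362.5 counts
Peak B = 1529.1 counts
Ratio = 3362.5 / 1529.1 = 2.1990

2.1990


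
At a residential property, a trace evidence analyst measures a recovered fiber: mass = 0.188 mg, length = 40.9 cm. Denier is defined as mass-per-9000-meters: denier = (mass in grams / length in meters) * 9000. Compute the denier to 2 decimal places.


Denier calculation:
Mass in grams = 0.188 mg / 1000 = 0.000188 g
Length in meters = 40.9 cm / 100 = 0.409 m
Linear density = mass / length = 0.000188 / 0.409 = 0.00045966 g/m
Denier = (g/m) * 9000 = 0.00045966 * 9000 = 4.14

4.14


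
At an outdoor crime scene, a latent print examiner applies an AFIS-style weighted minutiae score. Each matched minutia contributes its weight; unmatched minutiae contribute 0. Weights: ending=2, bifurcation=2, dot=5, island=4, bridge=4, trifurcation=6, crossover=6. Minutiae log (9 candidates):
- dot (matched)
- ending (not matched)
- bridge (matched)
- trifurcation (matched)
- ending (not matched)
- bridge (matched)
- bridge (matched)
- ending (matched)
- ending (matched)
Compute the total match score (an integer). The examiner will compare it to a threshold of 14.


Weighted minutiae match score:
  dot: matched, +5 (running total 5)
  ending: not matched, +0
  bridge: matched, +4 (running total 9)
  trifurcation: matched, +6 (running total 15)
  ending: not matched, +0
  bridge: matched, +4 (running total 19)
  bridge: matched, +4 (running total 23)
  ending: matched, +2 (running total 25)
  ending: matched, +2 (running total 27)
Total score = 27
Threshold = 14; verdict = identification

27


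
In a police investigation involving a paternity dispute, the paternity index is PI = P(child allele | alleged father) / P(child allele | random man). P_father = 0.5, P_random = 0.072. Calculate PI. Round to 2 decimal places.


Paternity Index calculation:
PI = P(allele|father) / P(allele|random)
PI = 0.5 / 0.072
PI = 6.94

6.94


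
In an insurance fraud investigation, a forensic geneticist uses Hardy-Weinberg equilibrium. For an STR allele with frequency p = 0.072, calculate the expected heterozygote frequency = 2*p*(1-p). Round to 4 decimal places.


Hardy-Weinberg heterozygote frequency:
q = 1 - p = 1 - 0.072 = 0.928
2pq = 2 * 0.072 * 0.928 = 0.1336

0.1336


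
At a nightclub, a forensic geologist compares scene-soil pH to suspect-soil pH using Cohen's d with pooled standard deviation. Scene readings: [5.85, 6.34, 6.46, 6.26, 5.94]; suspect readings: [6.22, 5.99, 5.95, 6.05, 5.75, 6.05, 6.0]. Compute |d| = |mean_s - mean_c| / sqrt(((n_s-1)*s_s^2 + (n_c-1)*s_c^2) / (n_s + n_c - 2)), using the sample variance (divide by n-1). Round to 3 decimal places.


Pooled-variance Cohen's d for soil pH comparison:
Scene mean = 30.85 / 5 = 6.17
Suspect mean = 42.01 / 7 = 6.001429
Scene sample variance s_s^2 = 0.0691
Suspect sample variance s_c^2 = 0.019748
Pooled variance = ((n_s-1)*s_s^2 + (n_c-1)*s_c^2) / (n_s + n_c - 2) = 0.039489
Pooled SD = sqrt(0.039489) = 0.198718
Mean difference = 0.168571
|d| = |0.168571| / 0.198718 = 0.848

0.848


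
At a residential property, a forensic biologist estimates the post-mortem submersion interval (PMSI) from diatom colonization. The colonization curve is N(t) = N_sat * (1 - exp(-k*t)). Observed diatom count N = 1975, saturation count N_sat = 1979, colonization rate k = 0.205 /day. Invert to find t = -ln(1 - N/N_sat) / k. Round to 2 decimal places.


PMSI from diatom colonization curve:
N / N_sat = 1975 / 1979 = 0.997979
1 - N/N_sat = 0.002021
ln(1 - N/N_sat) = -6.204163
t = -ln(1 - N/N_sat) / k = -(-6.204163) / 0.205 = 30.26 days

30.26


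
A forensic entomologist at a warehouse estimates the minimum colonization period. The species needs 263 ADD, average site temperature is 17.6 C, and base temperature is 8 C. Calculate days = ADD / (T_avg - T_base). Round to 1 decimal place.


Insect development time:
Effective temperature = avg_temp - T_base = 17.6 - 8 = 9.6 C
Days = ADD / effective_temp = 263 / 9.6 = 27.4 days

27.4


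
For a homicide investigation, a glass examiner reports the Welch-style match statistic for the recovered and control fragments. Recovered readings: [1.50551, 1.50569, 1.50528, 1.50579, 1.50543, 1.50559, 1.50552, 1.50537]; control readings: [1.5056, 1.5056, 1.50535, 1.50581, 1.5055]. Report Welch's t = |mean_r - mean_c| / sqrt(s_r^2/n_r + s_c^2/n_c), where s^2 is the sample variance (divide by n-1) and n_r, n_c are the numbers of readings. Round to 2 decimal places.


Welch's t-criterion for glass RI comparison:
Recovered mean = sum / n_r = 12.04418 / 8 = 1.5055225
Control mean = sum / n_c = 7.52786 / 5 = 1.505572
Recovered sample variance s_r^2 = 2.785e-08
Control sample variance s_c^2 = 2.817e-08
Welch SE (unpooled) = sqrt(s_r^2/n_r + s_c^2/n_c) = sqrt(3.48125e-09 + 5.634e-09) = sqrt(9.11525e-09) = 9.54738e-05
|mean_r - mean_c| = 4.95e-05
t = 4.95e-05 / 9.54738e-05 = 0.52

0.52


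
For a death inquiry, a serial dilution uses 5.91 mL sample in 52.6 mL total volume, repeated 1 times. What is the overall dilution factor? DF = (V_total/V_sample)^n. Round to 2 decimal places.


Dilution factor calculation:
Single dilution = V_total / V_sample = 52.6 / 5.91 ≈ 8.900169
Number of dilutions = 1
Total DF = (52.6 / 5.91)^1 (full precision, rounded at the end) = 8.90

8.90


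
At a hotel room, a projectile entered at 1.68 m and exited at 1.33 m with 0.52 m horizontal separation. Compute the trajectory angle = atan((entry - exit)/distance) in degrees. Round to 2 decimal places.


Bullet trajectory angle:
Height difference = 1.68 - 1.33 = 0.35 m
angle = atan(0.35 / 0.52)
angle = atan(0.673077)
angle = 33.94 degrees

33.94


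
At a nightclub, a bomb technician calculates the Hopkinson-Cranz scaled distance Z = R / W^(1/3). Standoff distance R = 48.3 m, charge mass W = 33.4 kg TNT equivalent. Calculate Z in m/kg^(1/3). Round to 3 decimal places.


Scaled distance calculation:
W^(1/3) = 33.4^(1/3) = 3.220442
Z = R / W^(1/3) = 48.3 / 3.220442
Z = 14.998 m/kg^(1/3)

14.998


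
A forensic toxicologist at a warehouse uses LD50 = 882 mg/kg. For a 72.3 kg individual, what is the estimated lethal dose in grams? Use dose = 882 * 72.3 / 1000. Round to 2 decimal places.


Lethal dose calculation:
Lethal dose = LD50 * body_weight / 1000
= 882 * 72.3 / 1000
= 63768.6 / 1000
= 63.77 g

63.77


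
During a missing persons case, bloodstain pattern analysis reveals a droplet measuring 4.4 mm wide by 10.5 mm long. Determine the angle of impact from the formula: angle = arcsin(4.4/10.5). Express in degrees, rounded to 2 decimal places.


Blood spatter impact angle calculation:
width / length = 4.4 / 10.5 = 0.419048
angle = arcsin(0.419048)
angle = 24.77 degrees

24.77


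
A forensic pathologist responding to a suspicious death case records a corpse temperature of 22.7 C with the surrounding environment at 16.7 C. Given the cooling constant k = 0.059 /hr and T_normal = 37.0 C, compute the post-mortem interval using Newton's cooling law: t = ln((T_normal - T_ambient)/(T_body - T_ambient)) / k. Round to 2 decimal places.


Using Newton's law of cooling:
t = ln((T_normal - T_ambient) / (T_body - T_ambient)) / k
T_normal - T_ambient = 20.3
T_body - T_ambient = 6.0
Ratio = 3.383333
ln(ratio) = 1.218861
t = 1.218861 / 0.059 = 20.66 hours

20.66


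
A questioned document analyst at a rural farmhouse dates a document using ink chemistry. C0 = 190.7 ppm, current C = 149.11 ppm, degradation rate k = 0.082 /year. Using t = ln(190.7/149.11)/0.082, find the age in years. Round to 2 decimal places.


Document age estimation:
C0/C = 190.7 / 149.11 = 1.278922
ln(C0/C) = 0.246018
t = 0.246018 / 0.082 = 3.00 years

3.00


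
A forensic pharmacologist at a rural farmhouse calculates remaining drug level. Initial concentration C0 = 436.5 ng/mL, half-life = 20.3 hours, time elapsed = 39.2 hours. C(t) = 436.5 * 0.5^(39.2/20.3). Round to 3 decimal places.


Drug concentration decay:
Number of half-lives = t / t_half = 39.2 / 20.3 = 1.931034
Decay factor = 0.5^1.931034 = 0.26224115
C(t) = 436.5 * 0.26224115 = 114.468 ng/mL

114.468


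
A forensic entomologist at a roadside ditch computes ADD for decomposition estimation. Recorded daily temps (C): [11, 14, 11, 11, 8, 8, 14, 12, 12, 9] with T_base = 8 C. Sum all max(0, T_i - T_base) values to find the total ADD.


Computing ADD day by day:
Day 1: max(0, 11 - 8) = 3
Day 2: max(0, 14 - 8) = 6
Day 3: max(0, 11 - 8) = 3
Day 4: max(0, 11 - 8) = 3
Day 5: max(0, 8 - 8) = 0
Day 6: max(0, 8 - 8) = 0
Day 7: max(0, 14 - 8) = 6
Day 8: max(0, 12 - 8) = 4
Day 9: max(0, 12 - 8) = 4
Day 10: max(0, 9 - 8) = 1
Total ADD = 30

30


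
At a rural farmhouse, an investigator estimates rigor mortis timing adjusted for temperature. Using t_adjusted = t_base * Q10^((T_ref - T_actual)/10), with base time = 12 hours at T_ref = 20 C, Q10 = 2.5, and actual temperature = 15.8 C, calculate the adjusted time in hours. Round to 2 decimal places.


Rigor mortis time adjustment:
Exponent = (T_ref - T_actual) / 10 = (20 - 15.8) / 10 = 0.42
Q10 factor = 2.5^0.42 = 1.46938
t_adjusted = 12 * 1.46938 = 17.63 hours

17.63


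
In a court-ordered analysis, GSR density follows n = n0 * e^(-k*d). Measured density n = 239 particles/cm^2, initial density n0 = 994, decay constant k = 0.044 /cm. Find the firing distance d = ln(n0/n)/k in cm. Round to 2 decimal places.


GSR distance calculation:
n0/n = 994 / 239 = 4.158996
ln(n0/n) = 1.425274
d = 1.425274 / 0.044 = 32.39 cm

32.39


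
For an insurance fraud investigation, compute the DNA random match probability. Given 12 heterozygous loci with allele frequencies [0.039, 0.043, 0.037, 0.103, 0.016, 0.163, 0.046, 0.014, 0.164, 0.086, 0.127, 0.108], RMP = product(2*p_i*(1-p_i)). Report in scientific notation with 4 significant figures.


Computing RMP for 12 loci:
Locus 1: 2 * 0.039 * 0.961 = 0.074958
Locus 2: 2 * 0.043 * 0.957 = 0.082302
Locus 3: 2 * 0.037 * 0.963 = 0.071262
Locus 4: 2 * 0.103 * 0.897 = 0.184782
Locus 5: 2 * 0.016 * 0.984 = 0.031488
Locus 6: 2 * 0.163 * 0.837 = 0.272862
Locus 7: 2 * 0.046 * 0.954 = 0.087768
Locus 8: 2 * 0.014 * 0.986 = 0.027608
Locus 9: 2 * 0.164 * 0.836 = 0.274208
Locus 10: 2 * 0.086 * 0.914 = 0.157208
Locus 11: 2 * 0.127 * 0.873 = 0.221742
Locus 12: 2 * 0.108 * 0.892 = 0.192672
RMP = 3.115e-12

3.115e-12


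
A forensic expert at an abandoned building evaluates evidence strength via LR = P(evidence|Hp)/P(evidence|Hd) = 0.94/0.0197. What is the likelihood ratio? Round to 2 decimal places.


Likelihood ratio calculation:
LR = P(E|Hp) / P(E|Hd)
LR = 0.94 / 0.0197
LR = 47.72

47.72


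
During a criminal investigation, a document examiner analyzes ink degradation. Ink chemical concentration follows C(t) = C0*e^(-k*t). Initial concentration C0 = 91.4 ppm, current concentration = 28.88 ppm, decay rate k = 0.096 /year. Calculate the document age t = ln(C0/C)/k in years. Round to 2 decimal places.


Document age estimation:
C0/C = 91.4 / 28.88 = 3.16482
ln(C0/C) = 1.152096
t = 1.152096 / 0.096 = 12.00 years

12.00


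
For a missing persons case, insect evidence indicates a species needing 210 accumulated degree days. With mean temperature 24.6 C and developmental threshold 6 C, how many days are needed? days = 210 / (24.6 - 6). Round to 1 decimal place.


Insect development time:
Effective temperature = avg_temp - T_base = 24.6 - 6 = 18.6 C
Days = ADD / effective_temp = 210 / 18.6 = 11.3 days

11.3


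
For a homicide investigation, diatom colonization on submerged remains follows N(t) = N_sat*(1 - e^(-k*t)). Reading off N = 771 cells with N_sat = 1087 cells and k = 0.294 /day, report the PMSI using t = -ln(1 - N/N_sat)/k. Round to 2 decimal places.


PMSI from diatom colonization curve:
N / N_sat = 771 / 1087 = 0.709292
1 - N/N_sat = 0.290708
ln(1 - N/N_sat) = -1.235436
t = -ln(1 - N/N_sat) / k = -(-1.235436) / 0.294 = 4.20 days

4.20


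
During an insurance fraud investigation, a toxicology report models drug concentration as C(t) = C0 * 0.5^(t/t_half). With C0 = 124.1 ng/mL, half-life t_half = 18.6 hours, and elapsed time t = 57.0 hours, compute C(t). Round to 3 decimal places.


Drug concentration decay:
Number of half-lives = t / t_half = 57.0 / 18.6 = 3.064516
Decay factor = 0.5^3.064516 = 0.11953326
C(t) = 124.1 * 0.11953326 = 14.834 ng/mL

14.834


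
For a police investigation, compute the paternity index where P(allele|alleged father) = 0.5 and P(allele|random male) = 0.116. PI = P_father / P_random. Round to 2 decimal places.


Paternity Index calculation:
PI = P(allele|father) / P(allele|random)
PI = 0.5 / 0.116
PI = 4.31

4.31


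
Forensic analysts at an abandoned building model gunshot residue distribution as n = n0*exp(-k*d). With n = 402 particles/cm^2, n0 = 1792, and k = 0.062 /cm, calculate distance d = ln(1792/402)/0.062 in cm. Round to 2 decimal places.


GSR distance calculation:
n0/n = 1792 / 402 = 4.457711
ln(n0/n) = 1.494635
d = 1.494635 / 0.062 = 24.11 cm

24.11


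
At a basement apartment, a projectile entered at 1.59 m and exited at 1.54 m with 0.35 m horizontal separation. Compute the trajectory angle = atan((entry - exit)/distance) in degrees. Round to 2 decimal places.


Bullet trajectory angle:
Height difference = 1.59 - 1.54 = 0.05 m
angle = atan(0.05 / 0.35)
angle = atan(0.142857)
angle = 8.13 degrees

8.13


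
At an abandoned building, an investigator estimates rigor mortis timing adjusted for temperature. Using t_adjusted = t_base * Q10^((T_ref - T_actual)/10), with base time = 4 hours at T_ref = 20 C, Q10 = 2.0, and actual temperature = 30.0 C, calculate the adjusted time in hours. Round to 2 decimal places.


Rigor mortis time adjustment:
Exponent = (T_ref - T_actual) / 10 = (20 - 30.0) / 10 = -1
Q10 factor = 2.0^-1 = 0.5
t_adjusted = 4 * 0.5 = 2.00 hours

2.00


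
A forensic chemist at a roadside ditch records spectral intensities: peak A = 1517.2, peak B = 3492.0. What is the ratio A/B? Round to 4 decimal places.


Spectral peak ratio:
Peak A = 1517.2 counts
Peak B = 3492.0 counts
Ratio = 1517.2 / 3492.0 = 0.4345

0.4345


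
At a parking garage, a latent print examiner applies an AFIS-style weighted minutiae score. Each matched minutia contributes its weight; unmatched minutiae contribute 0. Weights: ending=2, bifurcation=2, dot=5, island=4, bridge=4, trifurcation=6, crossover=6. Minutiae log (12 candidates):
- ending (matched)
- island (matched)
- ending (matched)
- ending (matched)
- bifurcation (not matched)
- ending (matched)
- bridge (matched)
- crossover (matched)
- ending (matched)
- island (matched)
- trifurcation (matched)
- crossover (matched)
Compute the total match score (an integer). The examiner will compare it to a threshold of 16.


Weighted minutiae match score:
  ending: matched, +2 (running total 2)
  island: matched, +4 (running total 6)
  ending: matched, +2 (running total 8)
  ending: matched, +2 (running total 10)
  bifurcation: not matched, +0
  ending: matched, +2 (running total 12)
  bridge: matched, +4 (running total 16)
  crossover: matched, +6 (running total 22)
  ending: matched, +2 (running total 24)
  island: matched, +4 (running total 28)
  trifurcation: matched, +6 (running total 34)
  crossover: matched, +6 (running total 40)
Total score = 40
Threshold = 16; verdict = identification

40


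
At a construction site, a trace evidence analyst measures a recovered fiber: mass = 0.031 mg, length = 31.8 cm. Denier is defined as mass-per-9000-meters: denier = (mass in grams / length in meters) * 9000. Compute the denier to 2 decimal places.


Denier calculation:
Mass in grams = 0.031 mg / 1000 = 0.000031 g
Length in meters = 31.8 cm / 100 = 0.318 m
Linear density = mass / length = 0.000031 / 0.318 = 0.00009748 g/m
Denier = (g/m) * 9000 = 0.00009748 * 9000 = 0.88

0.88


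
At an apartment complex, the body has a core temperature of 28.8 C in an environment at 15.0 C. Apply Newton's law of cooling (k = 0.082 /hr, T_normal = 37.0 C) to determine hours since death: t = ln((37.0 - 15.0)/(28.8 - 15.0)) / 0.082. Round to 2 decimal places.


Using Newton's law of cooling:
t = ln((T_normal - T_ambient) / (T_body - T_ambient)) / k
T_normal - T_ambient = 22.0
T_body - T_ambient = 13.8
Ratio = 1.594203
ln(ratio) = 0.466374
t = 0.466374 / 0.082 = 5.69 hours

5.69


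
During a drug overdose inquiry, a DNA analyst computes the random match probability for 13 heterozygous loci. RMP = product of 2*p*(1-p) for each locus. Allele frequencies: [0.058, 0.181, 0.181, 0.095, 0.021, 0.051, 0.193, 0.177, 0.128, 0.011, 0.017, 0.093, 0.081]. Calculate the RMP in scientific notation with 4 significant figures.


Computing RMP for 13 loci:
Locus 1: 2 * 0.058 * 0.942 = 0.109272
Locus 2: 2 * 0.181 * 0.819 = 0.296478
Locus 3: 2 * 0.181 * 0.819 = 0.296478
Locus 4: 2 * 0.095 * 0.905 = 0.17195
Locus 5: 2 * 0.021 * 0.979 = 0.041118
Locus 6: 2 * 0.051 * 0.949 = 0.096798
Locus 7: 2 * 0.193 * 0.807 = 0.311502
Locus 8: 2 * 0.177 * 0.823 = 0.291342
Locus 9: 2 * 0.128 * 0.872 = 0.223232
Locus 10: 2 * 0.011 * 0.989 = 0.021758
Locus 11: 2 * 0.017 * 0.983 = 0.033422
Locus 12: 2 * 0.093 * 0.907 = 0.168702
Locus 13: 2 * 0.081 * 0.919 = 0.148878
RMP = 2.432e-12

2.432e-12


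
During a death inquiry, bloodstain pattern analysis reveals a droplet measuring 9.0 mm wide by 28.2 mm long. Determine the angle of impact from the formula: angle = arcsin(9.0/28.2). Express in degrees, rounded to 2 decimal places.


Blood spatter impact angle calculation:
width / length = 9.0 / 28.2 = 0.319149
angle = arcsin(0.319149)
angle = 18.61 degrees

18.61


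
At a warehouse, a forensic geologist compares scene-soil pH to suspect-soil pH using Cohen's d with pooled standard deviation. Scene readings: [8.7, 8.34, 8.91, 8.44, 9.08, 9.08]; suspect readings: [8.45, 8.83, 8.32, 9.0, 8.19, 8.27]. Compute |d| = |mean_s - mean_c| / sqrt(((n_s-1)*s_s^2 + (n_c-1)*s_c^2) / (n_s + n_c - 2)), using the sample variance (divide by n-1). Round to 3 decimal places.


Pooled-variance Cohen's d for soil pH comparison:
Scene mean = 52.55 / 6 = 8.758333
Suspect mean = 51.06 / 6 = 8.51
Scene sample variance s_s^2 = 0.101937
Suspect sample variance s_c^2 = 0.10844
Pooled variance = ((n_s-1)*s_s^2 + (n_c-1)*s_c^2) / (n_s + n_c - 2) = 0.105188
Pooled SD = sqrt(0.105188) = 0.324327
Mean difference = 0.248333
|d| = |0.248333| / 0.324327 = 0.766

0.766


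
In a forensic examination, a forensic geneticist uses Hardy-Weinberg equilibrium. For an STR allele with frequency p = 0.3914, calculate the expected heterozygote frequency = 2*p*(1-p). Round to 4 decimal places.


Hardy-Weinberg heterozygote frequency:
q = 1 - p = 1 - 0.3914 = 0.6086
2pq = 2 * 0.3914 * 0.6086 = 0.4764

0.4764


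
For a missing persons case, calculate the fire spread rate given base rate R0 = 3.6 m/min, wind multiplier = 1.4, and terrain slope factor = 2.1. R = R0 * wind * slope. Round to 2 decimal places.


Fire spread rate calculation:
R = R0 * wind_factor * slope_factor
= 3.6 * 1.4 * 2.1
= 5.04 * 2.1
= 10.58 m/min

10.58


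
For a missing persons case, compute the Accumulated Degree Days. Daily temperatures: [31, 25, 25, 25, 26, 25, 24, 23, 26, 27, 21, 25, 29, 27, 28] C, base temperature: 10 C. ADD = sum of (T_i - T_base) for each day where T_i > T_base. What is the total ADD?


Computing ADD day by day:
Day 1: max(0, 31 - 10) = 21
Day 2: max(0, 25 - 10) = 15
Day 3: max(0, 25 - 10) = 15
Day 4: max(0, 25 - 10) = 15
Day 5: max(0, 26 - 10) = 16
Day 6: max(0, 25 - 10) = 15
Day 7: max(0, 24 - 10) = 14
Day 8: max(0, 23 - 10) = 13
Day 9: max(0, 26 - 10) = 16
Day 10: max(0, 27 - 10) = 17
Day 11: max(0, 21 - 10) = 11
Day 12: max(0, 25 - 10) = 15
Day 13: max(0, 29 - 10) = 19
Day 14: max(0, 27 - 10) = 17
Day 15: max(0, 28 - 10) = 18
Total ADD = 237

237


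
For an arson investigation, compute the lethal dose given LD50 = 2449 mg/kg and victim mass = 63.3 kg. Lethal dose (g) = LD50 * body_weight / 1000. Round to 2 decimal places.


Lethal dose calculation:
Lethal dose = LD50 * body_weight / 1000
= 2449 * 63.3 / 1000
= 155021.7 / 1000
= 155.02 g

155.02


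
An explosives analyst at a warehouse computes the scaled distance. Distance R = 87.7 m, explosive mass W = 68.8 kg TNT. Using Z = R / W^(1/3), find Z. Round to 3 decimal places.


Scaled distance calculation:
W^(1/3) = 68.8^(1/3) = 4.097599
Z = R / W^(1/3) = 87.7 / 4.097599
Z = 21.403 m/kg^(1/3)

21.403


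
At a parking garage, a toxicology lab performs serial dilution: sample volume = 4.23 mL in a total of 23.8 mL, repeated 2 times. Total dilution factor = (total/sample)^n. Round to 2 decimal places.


Dilution factor calculation:
Single dilution = V_total / V_sample = 23.8 / 4.23 ≈ 5.626478
Number of dilutions = 2
Total DF = (23.8 / 4.23)^2 (full precision, rounded at the end) = 31.66

31.66


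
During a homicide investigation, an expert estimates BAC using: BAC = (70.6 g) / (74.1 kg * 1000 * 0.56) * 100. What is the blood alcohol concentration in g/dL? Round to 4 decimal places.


Applying the Widmark formula:
BAC = (dose_g / (body_wt * 1000 * r)) * 100
Denominator = 74.1 * 1000 * 0.56 = 41496
BAC = (70.6 / 41496) * 100
BAC = 0.1701 g/dL

0.1701


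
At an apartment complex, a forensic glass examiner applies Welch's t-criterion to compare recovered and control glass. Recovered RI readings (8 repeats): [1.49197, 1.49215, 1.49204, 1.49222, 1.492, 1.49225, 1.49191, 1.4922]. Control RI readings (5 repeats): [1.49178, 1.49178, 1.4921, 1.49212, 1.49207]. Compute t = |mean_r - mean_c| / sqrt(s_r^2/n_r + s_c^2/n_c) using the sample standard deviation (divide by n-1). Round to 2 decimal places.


Welch's t-criterion for glass RI comparison:
Recovered mean = sum / n_r = 11.93674 / 8 = 1.4920925
Control mean = sum / n_c = 7.45985 / 5 = 1.49197
Recovered sample variance s_r^2 = 1.65071e-08
Control sample variance s_c^2 = 3.04e-08
Welch SE (unpooled) = sqrt(s_r^2/n_r + s_c^2/n_c) = sqrt(2.06339e-09 + 6.08e-09) = sqrt(8.14339e-09) = 9.02407e-05
|mean_r - mean_c| = 0.0001225
t = 0.0001225 / 9.02407e-05 = 1.36

1.36


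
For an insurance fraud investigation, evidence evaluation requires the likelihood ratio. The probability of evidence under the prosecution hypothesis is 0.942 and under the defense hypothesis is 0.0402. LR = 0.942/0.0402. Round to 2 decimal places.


Likelihood ratio calculation:
LR = P(E|Hp) / P(E|Hd)
LR = 0.942 / 0.0402
LR = 23.43

23.43


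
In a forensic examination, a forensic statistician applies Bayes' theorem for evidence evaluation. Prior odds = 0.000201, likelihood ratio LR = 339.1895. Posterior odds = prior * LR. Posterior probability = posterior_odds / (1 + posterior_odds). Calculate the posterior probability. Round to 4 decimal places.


Bayesian evidence evaluation:
Posterior odds = prior_odds * LR = 0.000201 * 339.1895 = 0.06817709
Posterior probability = posterior_odds / (1 + posterior_odds)
= 0.06817709 / (1 + 0.06817709)
= 0.06817709 / 1.06817709
= 0.0638

0.0638


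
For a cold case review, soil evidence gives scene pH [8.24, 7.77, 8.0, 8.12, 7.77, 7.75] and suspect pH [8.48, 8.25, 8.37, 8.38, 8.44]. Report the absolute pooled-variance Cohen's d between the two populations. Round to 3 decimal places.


Pooled-variance Cohen's d for soil pH comparison:
Scene mean = 47.65 / 6 = 7.941667
Suspect mean = 41.92 / 5 = 8.384
Scene sample variance s_s^2 = 0.043977
Suspect sample variance s_c^2 = 0.00763
Pooled variance = ((n_s-1)*s_s^2 + (n_c-1)*s_c^2) / (n_s + n_c - 2) = 0.027823
Pooled SD = sqrt(0.027823) = 0.166802
Mean difference = -0.442333
|d| = |-0.442333| / 0.166802 = 2.652

2.652


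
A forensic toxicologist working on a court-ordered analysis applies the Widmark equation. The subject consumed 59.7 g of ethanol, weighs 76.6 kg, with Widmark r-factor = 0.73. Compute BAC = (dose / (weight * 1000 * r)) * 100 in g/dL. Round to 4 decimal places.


Applying the Widmark formula:
BAC = (dose_g / (body_wt * 1000 * r)) * 100
Denominator = 76.6 * 1000 * 0.73 = 55918
BAC = (59.7 / 55918) * 100
BAC = 0.1068 g/dL

0.1068


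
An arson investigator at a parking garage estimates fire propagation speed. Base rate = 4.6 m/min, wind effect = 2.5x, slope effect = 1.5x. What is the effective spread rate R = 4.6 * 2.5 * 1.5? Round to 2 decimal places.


Fire spread rate calculation:
R = R0 * wind_factor * slope_factor
= 4.6 * 2.5 * 1.5
= 11.5 * 1.5
= 17.25 m/min

17.25


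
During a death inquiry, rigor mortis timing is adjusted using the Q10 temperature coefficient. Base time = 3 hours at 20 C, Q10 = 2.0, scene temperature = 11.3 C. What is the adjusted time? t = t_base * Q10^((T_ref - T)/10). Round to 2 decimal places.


Rigor mortis time adjustment:
Exponent = (T_ref - T_actual) / 10 = (20 - 11.3) / 10 = 0.87
Q10 factor = 2.0^0.87 = 1.82766
t_adjusted = 3 * 1.82766 = 5.48 hours

5.48


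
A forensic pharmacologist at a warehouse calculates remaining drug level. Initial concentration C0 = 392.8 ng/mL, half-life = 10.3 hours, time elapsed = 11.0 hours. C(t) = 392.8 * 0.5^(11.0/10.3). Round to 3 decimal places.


Drug concentration decay:
Number of half-lives = t / t_half = 11.0 / 10.3 = 1.067961
Decay factor = 0.5^1.067961 = 0.47699267
C(t) = 392.8 * 0.47699267 = 187.363 ng/mL

187.363


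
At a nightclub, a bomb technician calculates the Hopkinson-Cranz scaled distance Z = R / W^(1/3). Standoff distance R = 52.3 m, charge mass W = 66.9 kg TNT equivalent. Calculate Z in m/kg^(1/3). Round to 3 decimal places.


Scaled distance calculation:
W^(1/3) = 66.9^(1/3) = 4.059526
Z = R / W^(1/3) = 52.3 / 4.059526
Z = 12.883 m/kg^(1/3)

12.883


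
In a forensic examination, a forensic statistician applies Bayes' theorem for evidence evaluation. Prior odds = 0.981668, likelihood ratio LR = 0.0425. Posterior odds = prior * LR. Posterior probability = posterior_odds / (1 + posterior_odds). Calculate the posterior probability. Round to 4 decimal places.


Bayesian evidence evaluation:
Posterior odds = prior_odds * LR = 0.981668 * 0.0425 = 0.04172089
Posterior probability = posterior_odds / (1 + posterior_odds)
= 0.04172089 / (1 + 0.04172089)
= 0.04172089 / 1.04172089
= 0.0400

0.0400


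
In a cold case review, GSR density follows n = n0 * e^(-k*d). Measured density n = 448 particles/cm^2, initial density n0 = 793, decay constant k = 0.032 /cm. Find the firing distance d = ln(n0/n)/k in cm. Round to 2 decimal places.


GSR distance calculation:
n0/n = 793 / 448 = 1.770089
ln(n0/n) = 0.57103
d = 0.57103 / 0.032 = 17.84 cm

17.84


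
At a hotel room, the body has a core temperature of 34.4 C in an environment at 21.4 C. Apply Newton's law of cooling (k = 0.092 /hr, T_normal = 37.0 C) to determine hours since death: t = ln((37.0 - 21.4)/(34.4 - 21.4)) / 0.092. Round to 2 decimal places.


Using Newton's law of cooling:
t = ln((T_normal - T_ambient) / (T_body - T_ambient)) / k
T_normal - T_ambient = 15.6
T_body - T_ambient = 13.0
Ratio = 1.2
ln(ratio) = 0.182322
t = 0.182322 / 0.092 = 1.98 hours

1.98


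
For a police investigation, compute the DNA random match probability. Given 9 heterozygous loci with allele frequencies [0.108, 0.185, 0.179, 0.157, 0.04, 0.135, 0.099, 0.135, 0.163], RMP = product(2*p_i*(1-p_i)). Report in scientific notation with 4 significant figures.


Computing RMP for 9 loci:
Locus 1: 2 * 0.108 * 0.892 = 0.192672
Locus 2: 2 * 0.185 * 0.815 = 0.30155
Locus 3: 2 * 0.179 * 0.821 = 0.293918
Locus 4: 2 * 0.157 * 0.843 = 0.264702
Locus 5: 2 * 0.04 * 0.96 = 0.0768
Locus 6: 2 * 0.135 * 0.865 = 0.23355
Locus 7: 2 * 0.099 * 0.901 = 0.178398
Locus 8: 2 * 0.135 * 0.865 = 0.23355
Locus 9: 2 * 0.163 * 0.837 = 0.272862
RMP = 9.218e-07

9.218e-07


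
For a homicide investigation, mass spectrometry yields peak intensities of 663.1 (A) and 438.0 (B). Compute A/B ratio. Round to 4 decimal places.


Spectral peak ratio:
Peak A = 663.1 counts
Peak B = 438.0 counts
Ratio = 663.1 / 438.0 = 1.5139

1.5139


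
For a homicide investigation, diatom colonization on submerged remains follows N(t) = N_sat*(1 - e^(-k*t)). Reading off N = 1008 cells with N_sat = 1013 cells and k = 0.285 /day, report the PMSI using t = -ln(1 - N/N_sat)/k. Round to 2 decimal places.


PMSI from diatom colonization curve:
N / N_sat = 1008 / 1013 = 0.995064
1 - N/N_sat = 0.004936
ln(1 - N/N_sat) = -5.3112
t = -ln(1 - N/N_sat) / k = -(-5.3112) / 0.285 = 18.64 days

18.64


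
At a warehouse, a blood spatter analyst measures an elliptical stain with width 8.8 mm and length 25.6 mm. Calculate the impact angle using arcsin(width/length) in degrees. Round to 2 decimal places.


Blood spatter impact angle calculation:
width / length = 8.8 / 25.6 = 0.34375
angle = arcsin(0.34375)
angle = 20.11 degrees

20.11


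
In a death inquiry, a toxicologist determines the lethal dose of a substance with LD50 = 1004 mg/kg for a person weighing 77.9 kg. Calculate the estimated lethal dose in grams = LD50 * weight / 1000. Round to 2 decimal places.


Lethal dose calculation:
Lethal dose = LD50 * body_weight / 1000
= 1004 * 77.9 / 1000
= 78211.6 / 1000
= 78.21 g

78.21


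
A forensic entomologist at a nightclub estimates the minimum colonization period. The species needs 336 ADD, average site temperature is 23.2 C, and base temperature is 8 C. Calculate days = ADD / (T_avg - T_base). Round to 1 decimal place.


Insect development time:
Effective temperature = avg_temp - T_base = 23.2 - 8 = 15.2 C
Days = ADD / effective_temp = 336 / 15.2 = 22.1 days

22.1


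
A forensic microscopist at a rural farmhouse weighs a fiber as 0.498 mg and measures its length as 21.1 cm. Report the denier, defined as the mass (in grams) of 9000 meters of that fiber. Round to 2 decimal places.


Denier calculation:
Mass in grams = 0.498 mg / 1000 = 0.000498 g
Length in meters = 21.1 cm / 100 = 0.211 m
Linear density = mass / length = 0.000498 / 0.211 = 0.00236019 g/m
Denier = (g/m) * 9000 = 0.00236019 * 9000 = 21.24

21.24


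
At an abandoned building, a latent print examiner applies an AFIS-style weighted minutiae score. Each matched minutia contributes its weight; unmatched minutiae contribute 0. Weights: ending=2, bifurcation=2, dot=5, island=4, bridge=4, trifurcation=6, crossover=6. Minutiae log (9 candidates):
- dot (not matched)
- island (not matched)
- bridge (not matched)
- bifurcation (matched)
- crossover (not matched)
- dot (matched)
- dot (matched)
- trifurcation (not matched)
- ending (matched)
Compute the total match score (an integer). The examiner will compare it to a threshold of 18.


Weighted minutiae match score:
  dot: not matched, +0
  island: not matched, +0
  bridge: not matched, +0
  bifurcation: matched, +2 (running total 2)
  crossover: not matched, +0
  dot: matched, +5 (running total 7)
  dot: matched, +5 (running total 12)
  trifurcation: not matched, +0
  ending: matched, +2 (running total 14)
Total score = 14
Threshold = 18; verdict = inconclusive

14


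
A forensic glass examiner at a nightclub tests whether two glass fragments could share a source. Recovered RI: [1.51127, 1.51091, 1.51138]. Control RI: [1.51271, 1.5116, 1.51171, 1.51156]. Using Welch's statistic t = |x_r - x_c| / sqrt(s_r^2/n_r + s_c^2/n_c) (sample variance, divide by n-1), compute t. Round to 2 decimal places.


Welch's t-criterion for glass RI comparison:
Recovered mean = sum / n_r = 4.53356 / 3 = 1.5111867
Control mean = sum / n_c = 6.04758 / 4 = 1.511895
Recovered sample variance s_r^2 = 6.04333e-08
Control sample variance s_c^2 = 2.99233e-07
Welch SE (unpooled) = sqrt(s_r^2/n_r + s_c^2/n_c) = sqrt(2.01444e-08 + 7.48083e-08) = sqrt(9.49527e-08) = 0.000308144
|mean_r - mean_c| = 0.000708333
t = 0.000708333 / 0.000308144 = 2.30

2.30


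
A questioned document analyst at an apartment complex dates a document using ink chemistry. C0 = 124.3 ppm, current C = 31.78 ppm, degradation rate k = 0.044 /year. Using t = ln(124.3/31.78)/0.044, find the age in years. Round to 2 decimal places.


Document age estimation:
C0/C = 124.3 / 31.78 = 3.911265
ln(C0/C) = 1.363861
t = 1.363861 / 0.044 = 31.00 years

31.00


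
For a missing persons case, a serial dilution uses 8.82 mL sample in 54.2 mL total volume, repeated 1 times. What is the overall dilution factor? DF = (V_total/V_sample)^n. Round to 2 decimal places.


Dilution factor calculation:
Single dilution = V_total / V_sample = 54.2 / 8.82 ≈ 6.145125
Number of dilutions = 1
Total DF = (54.2 / 8.82)^1 (full precision, rounded at the end) = 6.15

6.15


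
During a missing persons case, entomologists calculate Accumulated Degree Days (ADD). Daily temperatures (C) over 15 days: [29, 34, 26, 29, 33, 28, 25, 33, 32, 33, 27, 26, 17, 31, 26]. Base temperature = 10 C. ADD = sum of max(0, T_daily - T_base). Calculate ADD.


Computing ADD day by day:
Day 1: max(0, 29 - 10) = 19
Day 2: max(0, 34 - 10) = 24
Day 3: max(0, 26 - 10) = 16
Day 4: max(0, 29 - 10) = 19
Day 5: max(0, 33 - 10) = 23
Day 6: max(0, 28 - 10) = 18
Day 7: max(0, 25 - 10) = 15
Day 8: max(0, 33 - 10) = 23
Day 9: max(0, 32 - 10) = 22
Day 10: max(0, 33 - 10) = 23
Day 11: max(0, 27 - 10) = 17
Day 12: max(0, 26 - 10) = 16
Day 13: max(0, 17 - 10) = 7
Day 14: max(0, 31 - 10) = 21
Day 15: max(0, 26 - 10) = 16
Total ADD = 279

279


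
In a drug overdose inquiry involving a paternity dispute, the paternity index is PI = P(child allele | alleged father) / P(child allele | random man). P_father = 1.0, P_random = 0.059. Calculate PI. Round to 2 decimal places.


Paternity Index calculation:
PI = P(allele|father) / P(allele|random)
PI = 1.0 / 0.059
PI = 16.95

16.95


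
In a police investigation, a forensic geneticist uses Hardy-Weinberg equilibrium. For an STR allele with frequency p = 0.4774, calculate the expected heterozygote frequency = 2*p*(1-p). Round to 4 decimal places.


Hardy-Weinberg heterozygote frequency:
q = 1 - p = 1 - 0.4774 = 0.5226
2pq = 2 * 0.4774 * 0.5226 = 0.4990

0.4990


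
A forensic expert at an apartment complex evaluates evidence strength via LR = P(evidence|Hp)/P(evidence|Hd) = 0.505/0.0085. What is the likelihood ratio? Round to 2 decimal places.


Likelihood ratio calculation:
LR = P(E|Hp) / P(E|Hd)
LR = 0.505 / 0.0085
LR = 59.41

59.41


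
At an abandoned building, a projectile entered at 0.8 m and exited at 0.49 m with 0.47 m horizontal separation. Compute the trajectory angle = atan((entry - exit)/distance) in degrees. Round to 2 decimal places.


Bullet trajectory angle:
Height difference = 0.8 - 0.49 = 0.31 m
angle = atan(0.31 / 0.47)
angle = atan(0.659574)
angle = 33.41 degrees

33.41


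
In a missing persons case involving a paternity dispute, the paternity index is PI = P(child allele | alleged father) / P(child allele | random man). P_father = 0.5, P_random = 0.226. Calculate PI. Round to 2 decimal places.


Paternity Index calculation:
PI = P(allele|father) / P(allele|random)
PI = 0.5 / 0.226
PI = 2.21

2.21


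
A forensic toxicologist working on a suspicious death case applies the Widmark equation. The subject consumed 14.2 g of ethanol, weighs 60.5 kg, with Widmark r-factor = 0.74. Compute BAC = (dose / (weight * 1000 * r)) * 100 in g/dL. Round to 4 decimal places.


Applying the Widmark formula:
BAC = (dose_g / (body_wt * 1000 * r)) * 100
Denominator = 60.5 * 1000 * 0.74 = 44770
BAC = (14.2 / 44770) * 100
BAC = 0.0317 g/dL

0.0317


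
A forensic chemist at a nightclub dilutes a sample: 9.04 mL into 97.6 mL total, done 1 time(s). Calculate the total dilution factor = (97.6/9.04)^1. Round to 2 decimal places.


Dilution factor calculation:
Single dilution = V_total / V_sample = 97.6 / 9.04 ≈ 10.79646
Number of dilutions = 1
Total DF = (97.6 / 9.04)^1 (full precision, rounded at the end) = 10.80

10.80


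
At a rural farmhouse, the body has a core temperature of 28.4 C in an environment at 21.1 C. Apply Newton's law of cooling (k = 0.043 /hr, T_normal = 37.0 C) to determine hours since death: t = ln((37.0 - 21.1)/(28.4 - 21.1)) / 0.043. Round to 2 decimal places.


Using Newton's law of cooling:
t = ln((T_normal - T_ambient) / (T_body - T_ambient)) / k
T_normal - T_ambient = 15.9
T_body - T_ambient = 7.3
Ratio = 2.178082
ln(ratio) = 0.778445
t = 0.778445 / 0.043 = 18.10 hours

18.10


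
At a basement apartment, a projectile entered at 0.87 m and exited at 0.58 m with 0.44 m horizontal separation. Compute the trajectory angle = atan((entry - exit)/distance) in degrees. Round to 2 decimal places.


Bullet trajectory angle:
Height difference = 0.87 - 0.58 = 0.29 m
angle = atan(0.29 / 0.44)
angle = atan(0.659091)
angle = 33.39 degrees

33.39


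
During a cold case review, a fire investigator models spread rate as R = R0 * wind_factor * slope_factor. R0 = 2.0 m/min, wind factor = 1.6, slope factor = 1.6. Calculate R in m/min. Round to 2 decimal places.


Fire spread rate calculation:
R = R0 * wind_factor * slope_factor
= 2.0 * 1.6 * 1.6
= 3.2 * 1.6
= 5.12 m/min

5.12


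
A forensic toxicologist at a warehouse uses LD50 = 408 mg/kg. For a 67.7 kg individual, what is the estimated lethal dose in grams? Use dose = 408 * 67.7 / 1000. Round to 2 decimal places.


Lethal dose calculation:
Lethal dose = LD50 * body_weight / 1000
= 408 * 67.7 / 1000
= 27621.6 / 1000
= 27.62 g

27.62


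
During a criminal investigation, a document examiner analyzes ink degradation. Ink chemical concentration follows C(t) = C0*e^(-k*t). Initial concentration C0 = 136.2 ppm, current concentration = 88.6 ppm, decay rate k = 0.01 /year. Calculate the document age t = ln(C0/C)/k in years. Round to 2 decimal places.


Document age estimation:
C0/C = 136.2 / 88.6 = 1.537246
ln(C0/C) = 0.429993
t = 0.429993 / 0.01 = 43.00 years

43.00
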